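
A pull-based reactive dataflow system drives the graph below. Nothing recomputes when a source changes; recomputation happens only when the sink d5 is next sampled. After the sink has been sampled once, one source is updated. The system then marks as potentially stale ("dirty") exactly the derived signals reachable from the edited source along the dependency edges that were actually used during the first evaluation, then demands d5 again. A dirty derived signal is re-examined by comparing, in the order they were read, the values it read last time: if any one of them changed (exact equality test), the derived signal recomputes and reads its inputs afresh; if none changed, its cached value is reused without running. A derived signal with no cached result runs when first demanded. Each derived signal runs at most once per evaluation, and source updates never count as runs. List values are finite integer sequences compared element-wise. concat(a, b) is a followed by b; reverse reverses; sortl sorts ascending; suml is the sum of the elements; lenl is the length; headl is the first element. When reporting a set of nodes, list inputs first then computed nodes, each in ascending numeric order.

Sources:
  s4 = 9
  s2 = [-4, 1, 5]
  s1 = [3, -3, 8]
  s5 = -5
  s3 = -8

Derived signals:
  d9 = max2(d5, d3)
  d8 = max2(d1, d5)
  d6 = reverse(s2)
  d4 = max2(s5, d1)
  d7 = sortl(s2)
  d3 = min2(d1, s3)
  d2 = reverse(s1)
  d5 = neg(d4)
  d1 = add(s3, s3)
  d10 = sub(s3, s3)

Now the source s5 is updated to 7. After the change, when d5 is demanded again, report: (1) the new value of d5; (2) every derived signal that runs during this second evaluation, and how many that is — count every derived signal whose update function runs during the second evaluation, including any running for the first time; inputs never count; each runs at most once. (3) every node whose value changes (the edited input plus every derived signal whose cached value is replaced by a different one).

First evaluation (everything demanded from the output):
  d1 = add(-8, -8) = -16
  d4 = max2(-5, -16) = -5
  d5 = neg(-5) = 5

Propagation after the edit:
  d4: runs — s5 -5->7; result 7.
  d5: runs — d4 -5->7; result -7.

New value of d5: -7.
Derived signals that run: d4, d5 — 2 in total.
Values that change: s5, d4, d5.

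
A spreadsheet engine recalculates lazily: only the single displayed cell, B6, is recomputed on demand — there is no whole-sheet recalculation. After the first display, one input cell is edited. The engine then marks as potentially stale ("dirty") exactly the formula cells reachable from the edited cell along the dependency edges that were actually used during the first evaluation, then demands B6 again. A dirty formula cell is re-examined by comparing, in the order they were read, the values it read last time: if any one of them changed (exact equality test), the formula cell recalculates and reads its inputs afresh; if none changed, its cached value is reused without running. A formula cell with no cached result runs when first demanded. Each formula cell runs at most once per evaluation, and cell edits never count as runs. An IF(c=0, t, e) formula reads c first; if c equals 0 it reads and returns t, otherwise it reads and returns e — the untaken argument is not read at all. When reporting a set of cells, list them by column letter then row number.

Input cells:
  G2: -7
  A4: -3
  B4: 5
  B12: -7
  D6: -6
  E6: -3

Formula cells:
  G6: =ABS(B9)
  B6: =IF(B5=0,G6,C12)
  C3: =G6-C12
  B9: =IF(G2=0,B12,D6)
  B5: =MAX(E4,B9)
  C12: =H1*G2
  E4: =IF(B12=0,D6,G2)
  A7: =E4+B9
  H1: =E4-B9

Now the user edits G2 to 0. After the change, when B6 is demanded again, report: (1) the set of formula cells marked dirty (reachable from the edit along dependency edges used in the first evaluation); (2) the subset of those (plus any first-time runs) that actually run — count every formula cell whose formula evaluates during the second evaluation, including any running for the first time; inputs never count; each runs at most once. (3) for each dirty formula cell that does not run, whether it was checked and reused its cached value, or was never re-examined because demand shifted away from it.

First evaluation (everything demanded from the output):
  B9 = IF(G2=0: G2=-7 -> else branch D6) = -6
  E4 = IF(B12=0: B12=-7 -> else branch G2) = -7
  B5 = MAX(-7, -6) = -6
  H1 = -7 - -6 = -1
  C12 = -1 * -7 = 7
  B6 = IF(B5=0: B5=-6 -> else branch C12) = 7

Propagation after the edit:
  B9: runs — G2 -7->0; result -7.
  E4: runs — G2 -7->0; result 0.
  B5: runs — E4 -7->0; B9 -6->-7; result 0.
  G6: demanded for the first time — runs, produces 7.
  H1: marked dirty but never re-examined — demand shifted away from it.
  C12: marked dirty but never re-examined — demand shifted away from it.
  B6: runs — B5 -6->0; result 7 (same value as before).

Key observation: a condition flipped, so demand moved to the other branch — C12, H1 are never re-examined.

Marked dirty: B5, B6, B9, C12, E4, H1.
Formula cells that run: B5, B6, B9, E4, G6 — 5 in total.
Never re-examined (demand shifted away): C12, H1.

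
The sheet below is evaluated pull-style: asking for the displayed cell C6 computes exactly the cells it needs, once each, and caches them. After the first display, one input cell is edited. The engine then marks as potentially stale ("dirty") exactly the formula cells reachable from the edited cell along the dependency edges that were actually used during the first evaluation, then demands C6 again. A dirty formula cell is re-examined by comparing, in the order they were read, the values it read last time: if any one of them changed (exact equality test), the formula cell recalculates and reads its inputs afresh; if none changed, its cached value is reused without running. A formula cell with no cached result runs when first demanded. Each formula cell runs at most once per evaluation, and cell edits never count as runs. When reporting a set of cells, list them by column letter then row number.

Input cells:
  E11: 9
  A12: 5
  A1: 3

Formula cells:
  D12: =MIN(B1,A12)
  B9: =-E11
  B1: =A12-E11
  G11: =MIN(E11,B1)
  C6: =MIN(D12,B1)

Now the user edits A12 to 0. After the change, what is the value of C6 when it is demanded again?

Demanding C6 again yields -9.

First demand of the output computes:
  B1 = 5 - 9 = -4
  D12 = MIN(-4, 5) = -4
  C6 = MIN(-4, -4) = -4

After the edit, cleaning proceeds:
  B1: a read changed (A12 5->0) — executes, giving -9.
  D12: a read changed (B1 -4->-9; A12 5->0) — executes, giving -9.
  C6: a read changed (D12 -4->-9; B1 -4->-9) — executes, giving -9.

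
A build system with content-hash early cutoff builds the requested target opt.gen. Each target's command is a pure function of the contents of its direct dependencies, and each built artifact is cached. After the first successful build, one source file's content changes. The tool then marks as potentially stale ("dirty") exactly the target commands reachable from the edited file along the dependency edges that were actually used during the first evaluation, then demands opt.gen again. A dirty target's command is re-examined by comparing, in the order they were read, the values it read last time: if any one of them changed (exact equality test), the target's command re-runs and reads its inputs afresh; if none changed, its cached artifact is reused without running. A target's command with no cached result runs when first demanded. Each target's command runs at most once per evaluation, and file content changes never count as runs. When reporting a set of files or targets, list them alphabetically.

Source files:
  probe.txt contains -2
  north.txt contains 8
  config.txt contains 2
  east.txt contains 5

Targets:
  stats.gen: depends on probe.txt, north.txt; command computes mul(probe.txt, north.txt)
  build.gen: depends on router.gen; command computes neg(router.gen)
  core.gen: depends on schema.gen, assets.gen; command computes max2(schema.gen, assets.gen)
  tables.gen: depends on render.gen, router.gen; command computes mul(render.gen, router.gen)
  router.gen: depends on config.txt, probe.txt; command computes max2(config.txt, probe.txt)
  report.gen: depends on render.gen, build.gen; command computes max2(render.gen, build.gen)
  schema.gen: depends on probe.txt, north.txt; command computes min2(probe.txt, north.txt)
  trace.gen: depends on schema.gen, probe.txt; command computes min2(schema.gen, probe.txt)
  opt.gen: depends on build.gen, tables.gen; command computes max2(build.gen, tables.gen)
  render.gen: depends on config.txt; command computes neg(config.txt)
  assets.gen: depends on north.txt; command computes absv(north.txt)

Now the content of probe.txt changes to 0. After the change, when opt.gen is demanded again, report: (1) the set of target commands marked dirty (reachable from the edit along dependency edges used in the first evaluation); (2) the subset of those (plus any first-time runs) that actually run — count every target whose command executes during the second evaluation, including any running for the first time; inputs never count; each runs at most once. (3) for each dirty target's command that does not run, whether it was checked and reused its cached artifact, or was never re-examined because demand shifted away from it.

Marked dirty: build.gen, opt.gen, router.gen, tables.gen.
Target commands that run: router.gen — 1 in total.
Checked but reused from cache: build.gen, opt.gen, tables.gen.
Key observation: the change is absorbed at router.gen — it re-runs but produces the same value, and the output's value is unchanged.

First evaluation (everything demanded from the output):
  render.gen = neg(2) = -2
  router.gen = max2(2, -2) = 2
  build.gen = neg(2) = -2
  tables.gen = mul(-2, 2) = -4
  opt.gen = max2(-2, -4) = -2

Propagation after the edit:
  router.gen: runs — probe.txt -2->0; result 2 (same value as before).
  build.gen: checked — values it read are unchanged (router.gen unchanged); reused cached -2 without running.
  tables.gen: checked — values it read are unchanged (render.gen unchanged, router.gen unchanged); reused cached -4 without running.
  opt.gen: checked — values it read are unchanged (build.gen unchanged, tables.gen unchanged); reused cached -2 without running.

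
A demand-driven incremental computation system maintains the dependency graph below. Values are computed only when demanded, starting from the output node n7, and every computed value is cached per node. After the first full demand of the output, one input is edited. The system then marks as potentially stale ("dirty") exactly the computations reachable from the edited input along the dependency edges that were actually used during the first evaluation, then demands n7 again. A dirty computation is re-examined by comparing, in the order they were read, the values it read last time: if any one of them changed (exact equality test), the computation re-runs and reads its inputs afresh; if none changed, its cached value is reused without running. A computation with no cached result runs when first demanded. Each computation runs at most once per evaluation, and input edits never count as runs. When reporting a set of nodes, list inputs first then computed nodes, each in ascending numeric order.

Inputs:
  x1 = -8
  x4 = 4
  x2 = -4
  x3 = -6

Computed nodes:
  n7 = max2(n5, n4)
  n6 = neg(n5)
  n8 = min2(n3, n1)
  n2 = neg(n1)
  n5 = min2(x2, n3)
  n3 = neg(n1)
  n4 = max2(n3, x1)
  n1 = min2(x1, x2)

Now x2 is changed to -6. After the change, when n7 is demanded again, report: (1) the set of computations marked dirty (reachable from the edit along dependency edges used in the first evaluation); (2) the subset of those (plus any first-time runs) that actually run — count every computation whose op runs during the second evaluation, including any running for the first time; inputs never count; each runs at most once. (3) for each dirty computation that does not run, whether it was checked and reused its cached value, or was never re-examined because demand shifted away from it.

First evaluation (everything demanded from the output):
  n1 = min2(-8, -4) = -8
  n3 = neg(-8) = 8
  n4 = max2(8, -8) = 8
  n5 = min2(-4, 8) = -4
  n7 = max2(-4, 8) = 8

Propagation after the edit:
  n1: runs — x2 -4->-6; result -8 (same value as before).
  n3: checked — values it read are unchanged (n1 unchanged); reused cached 8 without running.
  n4: checked — values it read are unchanged (n3 unchanged, x1 unchanged); reused cached 8 without running.
  n5: runs — x2 -4->-6; result -6.
  n7: runs — n5 -4->-6; result 8 (same value as before).

Key observation: the cutoff stops propagation at n3 — its inputs' values are unchanged, so it reuses its cache.

Marked dirty: n1, n3, n4, n5, n7.
Computations that run: n1, n5, n7 — 3 in total.
Checked but reused from cache: n3, n4.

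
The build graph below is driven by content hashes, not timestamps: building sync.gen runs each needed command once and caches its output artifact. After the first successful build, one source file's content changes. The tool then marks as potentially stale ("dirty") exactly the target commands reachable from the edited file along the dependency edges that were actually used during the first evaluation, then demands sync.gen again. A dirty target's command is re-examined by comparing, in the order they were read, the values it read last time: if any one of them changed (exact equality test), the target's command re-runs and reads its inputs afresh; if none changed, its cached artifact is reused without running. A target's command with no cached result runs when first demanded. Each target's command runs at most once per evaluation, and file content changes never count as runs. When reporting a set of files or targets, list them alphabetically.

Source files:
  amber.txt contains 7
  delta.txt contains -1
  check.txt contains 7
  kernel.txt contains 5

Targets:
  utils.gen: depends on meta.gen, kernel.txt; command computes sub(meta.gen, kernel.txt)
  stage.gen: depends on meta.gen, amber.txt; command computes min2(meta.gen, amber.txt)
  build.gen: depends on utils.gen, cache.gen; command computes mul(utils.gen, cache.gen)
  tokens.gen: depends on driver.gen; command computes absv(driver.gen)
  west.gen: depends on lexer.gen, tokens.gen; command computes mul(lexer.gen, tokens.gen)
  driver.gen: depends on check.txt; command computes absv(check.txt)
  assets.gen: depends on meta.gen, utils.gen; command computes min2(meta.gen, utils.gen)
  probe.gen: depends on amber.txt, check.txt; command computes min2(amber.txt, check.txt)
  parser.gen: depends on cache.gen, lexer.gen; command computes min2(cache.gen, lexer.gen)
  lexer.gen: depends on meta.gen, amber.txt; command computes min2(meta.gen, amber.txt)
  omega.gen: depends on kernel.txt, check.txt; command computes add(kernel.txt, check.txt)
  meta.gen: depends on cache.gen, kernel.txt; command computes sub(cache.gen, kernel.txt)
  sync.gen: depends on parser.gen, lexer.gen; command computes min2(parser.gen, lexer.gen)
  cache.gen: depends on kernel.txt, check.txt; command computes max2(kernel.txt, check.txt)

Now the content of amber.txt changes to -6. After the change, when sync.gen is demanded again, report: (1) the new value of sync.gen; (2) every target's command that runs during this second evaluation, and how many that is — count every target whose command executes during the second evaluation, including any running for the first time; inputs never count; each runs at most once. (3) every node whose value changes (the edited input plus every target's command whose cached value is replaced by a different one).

Initial pass — values computed on the first demand:
  cache.gen = max2(5, 7) = 7
  meta.gen = sub(7, 5) = 2
  lexer.gen = min2(2, 7) = 2
  parser.gen = min2(7, 2) = 2
  sync.gen = min2(2, 2) = 2

Second demand — change propagation:
  lexer.gen: re-runs because amber.txt 7->-6; new result -6.
  parser.gen: re-runs because lexer.gen 2->-6; new result -6.
  sync.gen: re-runs because parser.gen 2->-6; lexer.gen 2->-6; new result -6.

sync.gen now evaluates to -6.
Run set: lexer.gen, parser.gen, sync.gen (3 run).
Changed values: amber.txt, lexer.gen, parser.gen, sync.gen.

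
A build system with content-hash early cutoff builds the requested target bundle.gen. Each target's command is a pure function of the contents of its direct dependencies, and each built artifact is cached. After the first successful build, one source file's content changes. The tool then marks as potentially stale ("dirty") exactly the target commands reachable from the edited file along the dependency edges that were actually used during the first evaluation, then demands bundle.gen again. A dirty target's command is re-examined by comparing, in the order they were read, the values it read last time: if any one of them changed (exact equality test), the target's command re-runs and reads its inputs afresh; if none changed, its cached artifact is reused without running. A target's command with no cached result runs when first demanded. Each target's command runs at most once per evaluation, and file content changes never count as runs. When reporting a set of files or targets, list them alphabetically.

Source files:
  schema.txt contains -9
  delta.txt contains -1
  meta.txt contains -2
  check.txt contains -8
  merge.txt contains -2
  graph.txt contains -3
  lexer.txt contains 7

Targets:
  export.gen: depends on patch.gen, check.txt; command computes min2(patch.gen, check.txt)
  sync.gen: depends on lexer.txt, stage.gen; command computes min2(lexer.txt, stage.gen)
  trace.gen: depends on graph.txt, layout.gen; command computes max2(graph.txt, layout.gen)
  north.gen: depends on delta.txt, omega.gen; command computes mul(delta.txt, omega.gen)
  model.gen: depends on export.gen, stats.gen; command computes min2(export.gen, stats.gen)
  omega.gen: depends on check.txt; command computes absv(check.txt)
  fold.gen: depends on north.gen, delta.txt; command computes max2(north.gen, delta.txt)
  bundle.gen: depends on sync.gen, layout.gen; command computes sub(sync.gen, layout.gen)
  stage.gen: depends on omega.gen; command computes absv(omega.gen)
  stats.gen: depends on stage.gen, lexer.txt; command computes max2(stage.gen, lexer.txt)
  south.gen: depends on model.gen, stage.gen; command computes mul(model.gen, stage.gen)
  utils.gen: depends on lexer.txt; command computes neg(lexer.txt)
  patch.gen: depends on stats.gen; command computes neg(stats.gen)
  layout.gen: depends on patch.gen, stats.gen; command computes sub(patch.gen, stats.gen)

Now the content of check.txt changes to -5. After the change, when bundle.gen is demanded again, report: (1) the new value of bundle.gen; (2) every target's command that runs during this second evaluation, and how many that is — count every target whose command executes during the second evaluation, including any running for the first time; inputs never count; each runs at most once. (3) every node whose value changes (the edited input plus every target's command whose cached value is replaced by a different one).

First evaluation (everything demanded from the output):
  omega.gen = absv(-8) = 8
  stage.gen = absv(8) = 8
  stats.gen = max2(8, 7) = 8
  patch.gen = neg(8) = -8
  layout.gen = sub(-8, 8) = -16
  sync.gen = min2(7, 8) = 7
  bundle.gen = sub(7, -16) = 23

Propagation after the edit:
  omega.gen: runs — check.txt -8->-5; result 5.
  stage.gen: runs — omega.gen 8->5; result 5.
  stats.gen: runs — stage.gen 8->5; result 7.
  patch.gen: runs — stats.gen 8->7; result -7.
  layout.gen: runs — patch.gen -8->-7; stats.gen 8->7; result -14.
  sync.gen: runs — stage.gen 8->5; result 5.
  bundle.gen: runs — sync.gen 7->5; layout.gen -16->-14; result 19.

New value of bundle.gen: 19.
Target commands that run: bundle.gen, layout.gen, omega.gen, patch.gen, stage.gen, stats.gen, sync.gen — 7 in total.
Values that change: bundle.gen, check.txt, layout.gen, omega.gen, patch.gen, stage.gen, stats.gen, sync.gen.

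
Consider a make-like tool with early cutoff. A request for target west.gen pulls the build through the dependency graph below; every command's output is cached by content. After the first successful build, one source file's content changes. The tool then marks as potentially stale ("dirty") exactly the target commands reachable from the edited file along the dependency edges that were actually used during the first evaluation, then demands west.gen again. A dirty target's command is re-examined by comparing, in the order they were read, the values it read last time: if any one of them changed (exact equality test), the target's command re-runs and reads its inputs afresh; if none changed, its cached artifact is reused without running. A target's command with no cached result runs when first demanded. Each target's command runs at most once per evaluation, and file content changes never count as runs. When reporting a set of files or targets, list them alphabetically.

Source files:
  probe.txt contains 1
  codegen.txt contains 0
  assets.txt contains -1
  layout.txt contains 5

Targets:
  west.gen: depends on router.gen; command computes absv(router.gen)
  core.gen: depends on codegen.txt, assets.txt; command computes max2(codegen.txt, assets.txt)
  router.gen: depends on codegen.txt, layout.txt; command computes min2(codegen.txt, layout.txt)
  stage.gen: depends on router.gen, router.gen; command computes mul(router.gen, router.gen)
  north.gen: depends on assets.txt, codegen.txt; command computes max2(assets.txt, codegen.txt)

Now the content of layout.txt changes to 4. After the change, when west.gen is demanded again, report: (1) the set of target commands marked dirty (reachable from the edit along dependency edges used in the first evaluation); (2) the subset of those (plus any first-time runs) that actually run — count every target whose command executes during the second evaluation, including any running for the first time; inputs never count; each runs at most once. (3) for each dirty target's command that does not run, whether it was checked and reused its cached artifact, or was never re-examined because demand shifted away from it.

First demand of the output computes:
  router.gen = min2(0, 5) = 0
  west.gen = absv(0) = 0

After the edit, cleaning proceeds:
  router.gen: a read changed (layout.txt 5->4) — executes, giving 0 — identical to its old value.
  west.gen: dirty, but its reads are unchanged (router.gen unchanged); cached 0 stands.

Note the absorption at router.gen: it re-runs yet its value is the same, leaving the output's value untouched.

The edit dirties: router.gen, west.gen.
1 target commands run: router.gen.
Cache hits after checking: west.gen.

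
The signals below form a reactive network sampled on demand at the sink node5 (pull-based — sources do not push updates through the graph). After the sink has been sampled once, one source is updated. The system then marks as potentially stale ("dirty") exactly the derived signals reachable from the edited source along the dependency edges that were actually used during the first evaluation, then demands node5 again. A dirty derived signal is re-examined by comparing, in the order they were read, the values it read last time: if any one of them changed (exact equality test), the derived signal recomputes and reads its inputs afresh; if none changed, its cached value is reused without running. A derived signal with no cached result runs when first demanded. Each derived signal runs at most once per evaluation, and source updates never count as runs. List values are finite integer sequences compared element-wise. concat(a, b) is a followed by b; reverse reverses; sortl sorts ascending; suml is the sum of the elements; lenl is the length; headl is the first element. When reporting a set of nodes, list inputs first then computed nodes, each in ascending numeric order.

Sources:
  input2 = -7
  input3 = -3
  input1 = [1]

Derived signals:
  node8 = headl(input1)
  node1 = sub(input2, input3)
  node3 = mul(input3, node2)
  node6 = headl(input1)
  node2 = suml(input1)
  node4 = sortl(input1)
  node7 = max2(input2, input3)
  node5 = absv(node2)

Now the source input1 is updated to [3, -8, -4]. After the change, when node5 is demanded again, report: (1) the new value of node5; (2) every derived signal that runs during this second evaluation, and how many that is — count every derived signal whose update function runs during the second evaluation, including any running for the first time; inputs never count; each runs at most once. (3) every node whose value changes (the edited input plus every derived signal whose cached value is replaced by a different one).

node5 now evaluates to 9.
Run set: node2, node5 (2 run).
Changed values: input1, node2, node5.

Initial pass — values computed on the first demand:
  node2 = suml([1]) = 1
  node5 = absv(1) = 1

Second demand — change propagation:
  node2: re-runs because input1 [1]->[3, -8, -4]; new result -9.
  node5: re-runs because node2 1->-9; new result 9.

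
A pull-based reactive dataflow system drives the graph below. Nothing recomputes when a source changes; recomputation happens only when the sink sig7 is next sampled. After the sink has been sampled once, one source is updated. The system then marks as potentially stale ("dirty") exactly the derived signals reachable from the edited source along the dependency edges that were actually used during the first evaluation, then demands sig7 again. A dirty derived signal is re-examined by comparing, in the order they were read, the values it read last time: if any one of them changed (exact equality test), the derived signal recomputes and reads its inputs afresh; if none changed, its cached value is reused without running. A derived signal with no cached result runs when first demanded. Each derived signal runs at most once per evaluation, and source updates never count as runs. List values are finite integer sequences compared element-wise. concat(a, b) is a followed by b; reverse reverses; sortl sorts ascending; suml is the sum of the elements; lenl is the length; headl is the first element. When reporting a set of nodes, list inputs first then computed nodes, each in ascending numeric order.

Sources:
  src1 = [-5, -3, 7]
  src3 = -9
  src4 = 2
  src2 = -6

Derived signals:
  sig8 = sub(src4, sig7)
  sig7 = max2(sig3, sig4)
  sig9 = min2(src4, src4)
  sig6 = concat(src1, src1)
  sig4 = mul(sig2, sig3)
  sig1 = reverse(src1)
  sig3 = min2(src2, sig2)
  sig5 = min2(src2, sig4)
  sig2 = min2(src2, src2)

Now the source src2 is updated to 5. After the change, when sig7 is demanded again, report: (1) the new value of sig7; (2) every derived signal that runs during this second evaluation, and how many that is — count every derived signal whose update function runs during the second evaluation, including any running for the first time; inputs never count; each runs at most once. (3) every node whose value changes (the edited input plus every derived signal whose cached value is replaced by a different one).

New value of sig7: 25.
Derived signals that run: sig2, sig3, sig4, sig7 — 4 in total.
Values that change: src2, sig2, sig3, sig4, sig7.

First evaluation (everything demanded from the output):
  sig2 = min2(-6, -6) = -6
  sig3 = min2(-6, -6) = -6
  sig4 = mul(-6, -6) = 36
  sig7 = max2(-6, 36) = 36

Propagation after the edit:
  sig2: runs — src2 -6->5; src2 -6->5; result 5.
  sig3: runs — src2 -6->5; sig2 -6->5; result 5.
  sig4: runs — sig2 -6->5; sig3 -6->5; result 25.
  sig7: runs — sig3 -6->5; sig4 36->25; result 25.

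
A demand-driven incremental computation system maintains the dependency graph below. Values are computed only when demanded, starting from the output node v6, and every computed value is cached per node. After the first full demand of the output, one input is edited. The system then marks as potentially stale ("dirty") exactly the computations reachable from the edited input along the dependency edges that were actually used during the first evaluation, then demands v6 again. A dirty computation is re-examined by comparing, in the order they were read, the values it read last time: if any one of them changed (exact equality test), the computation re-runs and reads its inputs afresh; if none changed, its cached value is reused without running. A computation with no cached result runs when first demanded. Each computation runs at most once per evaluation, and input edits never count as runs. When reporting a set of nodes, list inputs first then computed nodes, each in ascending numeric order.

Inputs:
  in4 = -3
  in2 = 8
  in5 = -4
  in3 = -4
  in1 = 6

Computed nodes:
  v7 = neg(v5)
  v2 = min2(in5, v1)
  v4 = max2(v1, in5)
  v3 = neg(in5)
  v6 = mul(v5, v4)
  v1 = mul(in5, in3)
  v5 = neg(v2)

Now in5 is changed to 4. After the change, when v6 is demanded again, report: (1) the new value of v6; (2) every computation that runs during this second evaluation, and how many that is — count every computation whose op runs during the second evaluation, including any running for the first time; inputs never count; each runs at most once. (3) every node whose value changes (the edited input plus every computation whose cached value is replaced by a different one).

First evaluation (everything demanded from the output):
  v1 = mul(-4, -4) = 16
  v2 = min2(-4, 16) = -4
  v4 = max2(16, -4) = 16
  v5 = neg(-4) = 4
  v6 = mul(4, 16) = 64

Propagation after the edit:
  v1: runs — in5 -4->4; result -16.
  v2: runs — in5 -4->4; v1 16->-16; result -16.
  v4: runs — v1 16->-16; in5 -4->4; result 4.
  v5: runs — v2 -4->-16; result 16.
  v6: runs — v5 4->16; v4 16->4; result 64 (same value as before).

New value of v6: 64.
Computations that run: v1, v2, v4, v5, v6 — 5 in total.
Values that change: in5, v1, v2, v4, v5.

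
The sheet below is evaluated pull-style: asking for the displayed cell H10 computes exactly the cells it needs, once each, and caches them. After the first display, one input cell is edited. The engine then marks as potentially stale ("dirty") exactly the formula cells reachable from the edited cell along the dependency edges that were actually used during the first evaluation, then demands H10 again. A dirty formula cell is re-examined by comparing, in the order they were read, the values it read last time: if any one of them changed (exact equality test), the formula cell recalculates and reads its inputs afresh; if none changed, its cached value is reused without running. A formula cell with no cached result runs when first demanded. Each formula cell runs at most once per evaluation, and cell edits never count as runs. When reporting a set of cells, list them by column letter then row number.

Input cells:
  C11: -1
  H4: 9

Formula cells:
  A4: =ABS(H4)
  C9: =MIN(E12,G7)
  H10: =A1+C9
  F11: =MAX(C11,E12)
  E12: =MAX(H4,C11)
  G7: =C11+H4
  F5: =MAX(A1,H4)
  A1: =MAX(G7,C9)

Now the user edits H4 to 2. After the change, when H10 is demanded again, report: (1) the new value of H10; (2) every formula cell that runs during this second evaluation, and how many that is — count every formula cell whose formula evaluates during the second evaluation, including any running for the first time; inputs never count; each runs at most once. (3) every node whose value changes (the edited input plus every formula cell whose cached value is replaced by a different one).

First demand of the output computes:
  E12 = MAX(9, -1) = 9
  G7 = -1 + 9 = 8
  C9 = MIN(9, 8) = 8
  A1 = MAX(8, 8) = 8
  H10 = 8 + 8 = 16

After the edit, cleaning proceeds:
  E12: a read changed (H4 9->2) — executes, giving 2.
  G7: a read changed (H4 9->2) — executes, giving 1.
  C9: a read changed (E12 9->2; G7 8->1) — executes, giving 1.
  A1: a read changed (G7 8->1; C9 8->1) — executes, giving 1.
  H10: a read changed (A1 8->1; C9 8->1) — executes, giving 2.

Demanding H10 again yields 2.
5 formula cells run: A1, C9, E12, G7, H10.
The nodes whose values change: A1, C9, E12, G7, H4, H10.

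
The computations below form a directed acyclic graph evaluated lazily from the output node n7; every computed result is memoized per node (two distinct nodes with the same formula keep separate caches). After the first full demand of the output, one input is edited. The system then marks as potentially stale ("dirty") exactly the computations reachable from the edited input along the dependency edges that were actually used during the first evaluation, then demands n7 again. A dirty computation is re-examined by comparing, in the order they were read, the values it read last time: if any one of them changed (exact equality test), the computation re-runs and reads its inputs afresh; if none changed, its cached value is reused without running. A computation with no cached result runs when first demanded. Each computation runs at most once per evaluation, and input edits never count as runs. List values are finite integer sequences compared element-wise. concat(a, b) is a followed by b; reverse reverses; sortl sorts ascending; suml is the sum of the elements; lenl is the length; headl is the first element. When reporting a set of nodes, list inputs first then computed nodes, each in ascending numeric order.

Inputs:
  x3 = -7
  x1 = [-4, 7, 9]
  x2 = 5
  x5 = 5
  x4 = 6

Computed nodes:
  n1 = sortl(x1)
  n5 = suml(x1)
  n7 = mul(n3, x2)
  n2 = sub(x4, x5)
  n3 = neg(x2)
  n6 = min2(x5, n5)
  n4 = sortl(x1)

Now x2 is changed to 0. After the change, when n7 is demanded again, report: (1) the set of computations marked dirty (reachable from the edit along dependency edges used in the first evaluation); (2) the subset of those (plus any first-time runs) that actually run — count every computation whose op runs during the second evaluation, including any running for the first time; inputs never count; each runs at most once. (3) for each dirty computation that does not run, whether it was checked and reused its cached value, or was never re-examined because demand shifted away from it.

First demand of the output computes:
  n3 = neg(5) = -5
  n7 = mul(-5, 5) = -25

After the edit, cleaning proceeds:
  n3: a read changed (x2 5->0) — executes, giving 0.
  n7: a read changed (n3 -5->0; x2 5->0) — executes, giving 0.

The edit dirties: n3, n7.
2 computations run: n3, n7.
No dirty computation escaped a run.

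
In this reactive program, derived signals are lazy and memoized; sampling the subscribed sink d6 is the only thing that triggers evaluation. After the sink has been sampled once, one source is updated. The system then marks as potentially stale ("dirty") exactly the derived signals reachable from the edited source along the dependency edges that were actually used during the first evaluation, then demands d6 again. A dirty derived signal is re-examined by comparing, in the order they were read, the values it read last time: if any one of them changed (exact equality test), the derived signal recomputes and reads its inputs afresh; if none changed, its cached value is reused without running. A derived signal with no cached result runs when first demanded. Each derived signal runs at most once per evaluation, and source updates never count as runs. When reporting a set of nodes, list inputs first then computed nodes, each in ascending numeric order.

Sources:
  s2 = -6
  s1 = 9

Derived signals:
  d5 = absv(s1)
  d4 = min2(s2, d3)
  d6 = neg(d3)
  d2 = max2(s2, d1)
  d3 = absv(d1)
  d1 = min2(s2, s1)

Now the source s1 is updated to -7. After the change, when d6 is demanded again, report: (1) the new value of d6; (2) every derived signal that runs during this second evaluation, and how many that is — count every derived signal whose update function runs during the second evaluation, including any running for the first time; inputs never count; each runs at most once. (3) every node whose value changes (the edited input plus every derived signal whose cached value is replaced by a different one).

First demand of the output computes:
  d1 = min2(-6, 9) = -6
  d3 = absv(-6) = 6
  d6 = neg(6) = -6

After the edit, cleaning proceeds:
  d1: a read changed (s1 9->-7) — executes, giving -7.
  d3: a read changed (d1 -6->-7) — executes, giving 7.
  d6: a read changed (d3 6->7) — executes, giving -7.

Demanding d6 again yields -7.
3 derived signals run: d1, d3, d6.
The nodes whose values change: s1, d1, d3, d6.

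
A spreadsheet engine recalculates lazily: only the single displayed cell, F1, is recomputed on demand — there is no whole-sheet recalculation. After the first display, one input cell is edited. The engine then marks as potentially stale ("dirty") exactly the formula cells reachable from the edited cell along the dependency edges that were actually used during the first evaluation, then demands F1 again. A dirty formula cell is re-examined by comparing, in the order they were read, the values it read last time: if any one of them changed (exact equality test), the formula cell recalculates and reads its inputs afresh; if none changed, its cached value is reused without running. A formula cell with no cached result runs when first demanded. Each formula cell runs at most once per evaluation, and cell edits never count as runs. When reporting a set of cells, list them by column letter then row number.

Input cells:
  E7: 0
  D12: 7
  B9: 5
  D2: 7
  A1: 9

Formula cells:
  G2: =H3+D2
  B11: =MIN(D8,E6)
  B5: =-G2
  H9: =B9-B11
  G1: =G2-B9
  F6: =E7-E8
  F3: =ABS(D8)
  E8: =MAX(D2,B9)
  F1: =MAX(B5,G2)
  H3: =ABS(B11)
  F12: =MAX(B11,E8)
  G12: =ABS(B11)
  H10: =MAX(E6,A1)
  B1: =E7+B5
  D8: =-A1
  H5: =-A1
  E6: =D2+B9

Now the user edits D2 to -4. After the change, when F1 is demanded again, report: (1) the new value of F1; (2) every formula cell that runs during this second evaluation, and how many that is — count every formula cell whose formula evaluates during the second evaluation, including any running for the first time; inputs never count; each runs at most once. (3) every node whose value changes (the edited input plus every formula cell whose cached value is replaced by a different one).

First evaluation (everything demanded from the output):
  D8 = -(9) = -9
  E6 = 7 + 5 = 12
  B11 = MIN(-9, 12) = -9
  H3 = ABS(-9) = 9
  G2 = 9 + 7 = 16
  B5 = -(16) = -16
  F1 = MAX(-16, 16) = 16

Propagation after the edit:
  E6: runs — D2 7->-4; result 1.
  B11: runs — E6 12->1; result -9 (same value as before).
  H3: checked — values it read are unchanged (B11 unchanged); reused cached 9 without running.
  G2: runs — D2 7->-4; result 5.
  B5: runs — G2 16->5; result -5.
  F1: runs — B5 -16->-5; G2 16->5; result 5.

Key observation: the cutoff stops propagation at H3 — its inputs' values are unchanged, so it reuses its cache.

New value of F1: 5.
Formula cells that run: B5, B11, E6, F1, G2 — 5 in total.
Values that change: B5, D2, E6, F1, G2.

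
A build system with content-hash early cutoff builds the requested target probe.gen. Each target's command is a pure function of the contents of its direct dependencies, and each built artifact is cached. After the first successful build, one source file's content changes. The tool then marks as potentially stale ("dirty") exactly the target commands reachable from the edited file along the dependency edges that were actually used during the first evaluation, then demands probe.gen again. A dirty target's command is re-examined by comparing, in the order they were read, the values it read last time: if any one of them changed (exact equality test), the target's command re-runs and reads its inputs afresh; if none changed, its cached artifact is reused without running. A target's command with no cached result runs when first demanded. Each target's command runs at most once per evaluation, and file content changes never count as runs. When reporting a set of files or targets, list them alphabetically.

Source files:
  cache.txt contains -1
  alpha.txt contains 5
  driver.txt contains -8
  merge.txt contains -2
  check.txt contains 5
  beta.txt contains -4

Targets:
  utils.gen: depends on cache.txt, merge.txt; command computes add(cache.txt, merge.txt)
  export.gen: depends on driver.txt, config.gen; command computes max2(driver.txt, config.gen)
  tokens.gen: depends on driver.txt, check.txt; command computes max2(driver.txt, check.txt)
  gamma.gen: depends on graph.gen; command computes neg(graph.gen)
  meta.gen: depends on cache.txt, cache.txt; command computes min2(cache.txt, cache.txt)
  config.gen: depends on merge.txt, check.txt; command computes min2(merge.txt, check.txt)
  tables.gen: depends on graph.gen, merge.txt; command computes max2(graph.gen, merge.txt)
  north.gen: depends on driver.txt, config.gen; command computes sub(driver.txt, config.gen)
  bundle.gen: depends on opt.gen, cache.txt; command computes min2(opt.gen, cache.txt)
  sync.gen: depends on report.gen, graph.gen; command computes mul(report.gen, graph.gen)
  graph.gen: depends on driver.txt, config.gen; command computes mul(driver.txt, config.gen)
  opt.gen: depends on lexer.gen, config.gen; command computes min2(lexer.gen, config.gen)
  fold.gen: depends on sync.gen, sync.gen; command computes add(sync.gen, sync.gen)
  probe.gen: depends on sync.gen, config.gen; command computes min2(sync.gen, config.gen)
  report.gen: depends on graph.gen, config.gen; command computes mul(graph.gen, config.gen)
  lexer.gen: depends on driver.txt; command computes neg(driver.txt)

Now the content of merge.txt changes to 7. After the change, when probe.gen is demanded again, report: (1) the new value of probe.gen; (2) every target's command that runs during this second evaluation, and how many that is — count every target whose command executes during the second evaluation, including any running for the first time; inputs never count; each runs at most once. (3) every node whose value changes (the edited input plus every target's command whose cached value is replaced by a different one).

First evaluation (everything demanded from the output):
  config.gen = min2(-2, 5) = -2
  graph.gen = mul(-8, -2) = 16
  report.gen = mul(16, -2) = -32
  sync.gen = mul(-32, 16) = -512
  probe.gen = min2(-512, -2) = -512

Propagation after the edit:
  config.gen: runs — merge.txt -2->7; result 5.
  graph.gen: runs — config.gen -2->5; result -40.
  report.gen: runs — graph.gen 16->-40; config.gen -2->5; result -200.
  sync.gen: runs — report.gen -32->-200; graph.gen 16->-40; result 8000.
  probe.gen: runs — sync.gen -512->8000; config.gen -2->5; result 5.

New value of probe.gen: 5.
Target commands that run: config.gen, graph.gen, probe.gen, report.gen, sync.gen — 5 in total.
Values that change: config.gen, graph.gen, merge.txt, probe.gen, report.gen, sync.gen.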